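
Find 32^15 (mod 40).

Using repeated squaring:
15 in binary is 1111, i.e. 15 = 8 + 4 + 2 + 1.
32^1 ≡ 32 (mod 40)
32^2 ≡ 32^2 = 1024 ≡ 24 (mod 40)
32^4 ≡ 24^2 = 576 ≡ 16 (mod 40)
32^8 ≡ 16^2 = 256 ≡ 16 (mod 40)
32^15 = 32^8 × 32^4 × 32^2 × 32^1 ≡ 16 × 16 × 24 × 32 (mod 40).
Accumulate the product:
16 × 16 = 256 ≡ 16
16 × 24 = 384 ≡ 24
24 × 32 = 768 ≡ 8

8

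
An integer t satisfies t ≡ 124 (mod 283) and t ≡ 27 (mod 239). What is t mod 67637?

28707

283⁻¹ mod 239: 283*201 ≡ 1 (mod 239), so 283⁻¹ ≡ 201.
t = 124 + 283*((27 − 124)*201 mod 239) = 124 + 283*101 = 28707.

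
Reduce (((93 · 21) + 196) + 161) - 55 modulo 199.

93 · 21 = 1953 ≡ 162 (mod 199)
162 + 196 = 358 ≡ 159 (mod 199)
159 + 161 = 320 ≡ 121 (mod 199)
121 - 55 = 66

66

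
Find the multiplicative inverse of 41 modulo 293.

243

Run the extended Euclidean algorithm:
293 = 7×41 + 6
41 = 6×6 + 5
6 = 1×5 + 1
5 = 5×1 + 0
gcd(41, 293) = 1, so the inverse exists.
Bézout: 1 = 7×293 − 50×41.
So 41⁻¹ ≡ −50 ≡ 243 (mod 293).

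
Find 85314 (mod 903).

432

85314 = 94·903 + 432, so 85314 ≡ 432 (mod 903).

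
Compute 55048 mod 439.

173

55048 = 125·439 + 173, so 55048 ≡ 173 (mod 439).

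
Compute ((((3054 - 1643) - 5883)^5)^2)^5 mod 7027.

5734

3054 - 1643 = 1411
1411 - 5883 = -4472 ≡ 2555 (mod 7027)
(2555)^5 ≡ 999 (mod 7027)
(999)^2 ≡ 167 (mod 7027)
(167)^5 ≡ 5734 (mod 7027)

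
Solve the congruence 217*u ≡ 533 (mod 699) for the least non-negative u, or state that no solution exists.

389

gcd(217, 699) = 1, so a unique solution mod 699 exists.
217⁻¹ ≡ 364 (mod 699).
u ≡ 364*533 ≡ 389 (mod 699).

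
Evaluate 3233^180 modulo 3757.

Using repeated squaring:
3233^1 ≡ 3233 (mod 3757)
3233^2 ≡ 3233^2 = 10452289 ≡ 315 (mod 3757)
3233^4 ≡ 315^2 = 99225 ≡ 1543 (mod 3757)
3233^8 ≡ 1543^2 = 2380849 ≡ 2668 (mod 3757)
3233^16 ≡ 2668^2 = 7118224 ≡ 2466 (mod 3757)
3233^32 ≡ 2466^2 = 6081156 ≡ 2330 (mod 3757)
3233^64 ≡ 2330^2 = 5428900 ≡ 35 (mod 3757)
3233^128 ≡ 35^2 = 1225 (mod 3757)
3233^180 = 3233^128 × 3233^32 × 3233^16 × 3233^4 ≡ 1225 × 2330 × 2466 × 1543 (mod 3757).
Accumulate the product:
1225 × 2330 = 2854250 ≡ 2687
2687 × 2466 = 6626142 ≡ 2551
2551 × 1543 = 3936193 ≡ 2614

2614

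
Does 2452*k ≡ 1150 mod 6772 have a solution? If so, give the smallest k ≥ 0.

gcd(2452, 6772) = 4, and 4 does not divide 1150.
So the congruence has no solution.

no solution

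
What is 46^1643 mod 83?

60

1643 in binary is 11001101011, i.e. 1643 = 1024 + 512 + 64 + 32 + 8 + 2 + 1.
46^1 ≡ 46 (mod 83)
46^2 ≡ 46^2 = 2116 ≡ 41 (mod 83)
46^4 ≡ 41^2 = 1681 ≡ 21 (mod 83)
46^8 ≡ 21^2 = 441 ≡ 26 (mod 83)
46^16 ≡ 26^2 = 676 ≡ 12 (mod 83)
46^32 ≡ 12^2 = 144 ≡ 61 (mod 83)
46^64 ≡ 61^2 = 3721 ≡ 69 (mod 83)
46^128 ≡ 69^2 = 4761 ≡ 30 (mod 83)
46^256 ≡ 30^2 = 900 ≡ 70 (mod 83)
46^512 ≡ 70^2 = 4900 ≡ 3 (mod 83)
46^1024 ≡ 3^2 = 9 (mod 83)
46^1643 = 46^1024 · 46^512 · 46^64 · 46^32 · 46^8 · 46^2 · 46^1 ≡ 9 · 3 · 69 · 61 · 26 · 41 · 46 (mod 83).
Accumulate the product:
9 · 3 = 27
27 · 69 = 1863 ≡ 37
37 · 61 = 2257 ≡ 16
16 · 26 = 416 ≡ 1
1 · 41 = 41
41 · 46 = 1886 ≡ 60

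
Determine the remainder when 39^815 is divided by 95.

815 in binary is 1100101111, i.e. 815 = 512 + 256 + 32 + 8 + 4 + 2 + 1.
39^1 ≡ 39 (mod 95)
39^2 ≡ 39^2 = 1521 ≡ 1 (mod 95)
39^4 ≡ 1^2 = 1 (mod 95)
39^8 ≡ 1^2 = 1 (mod 95)
39^16 ≡ 1^2 = 1 (mod 95)
39^32 ≡ 1^2 = 1 (mod 95)
39^64 ≡ 1^2 = 1 (mod 95)
39^128 ≡ 1^2 = 1 (mod 95)
39^256 ≡ 1^2 = 1 (mod 95)
39^512 ≡ 1^2 = 1 (mod 95)
39^815 = 39^512 × 39^256 × 39^32 × 39^8 × 39^4 × 39^2 × 39^1 ≡ 1 × 1 × 1 × 1 × 1 × 1 × 39 (mod 95).
Accumulate the product:
1 × 1 = 1
1 × 1 = 1
1 × 1 = 1
1 × 1 = 1
1 × 1 = 1
1 × 39 = 39

39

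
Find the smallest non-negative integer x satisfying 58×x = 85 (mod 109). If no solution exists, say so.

gcd(58, 109) = 1, so a unique solution mod 109 exists.
58⁻¹ ≡ 47 (mod 109).
x ≡ 47×85 ≡ 71 (mod 109).

71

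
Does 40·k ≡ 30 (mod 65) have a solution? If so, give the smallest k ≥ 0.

4

gcd(40, 65) = 5, and 5 | 30, so solutions exist.
Divide through by 5: 8·k = 6 (mod 13).
8⁻¹ ≡ 5 (mod 13).
k ≡ 5·6 ≡ 4 (mod 13).
The smallest non-negative solution is k = 4.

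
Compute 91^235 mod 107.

74

By square-and-multiply:
235 in binary is 11101011, i.e. 235 = 128 + 64 + 32 + 8 + 2 + 1.
91^1 ≡ 91 (mod 107)
91^2 ≡ 91^2 = 8281 ≡ 42 (mod 107)
91^4 ≡ 42^2 = 1764 ≡ 52 (mod 107)
91^8 ≡ 52^2 = 2704 ≡ 29 (mod 107)
91^16 ≡ 29^2 = 841 ≡ 92 (mod 107)
91^32 ≡ 92^2 = 8464 ≡ 11 (mod 107)
91^64 ≡ 11^2 = 121 ≡ 14 (mod 107)
91^128 ≡ 14^2 = 196 ≡ 89 (mod 107)
91^235 = 91^128 × 91^64 × 91^32 × 91^8 × 91^2 × 91^1 ≡ 89 × 14 × 11 × 29 × 42 × 91 (mod 107).
Accumulate the product:
89 × 14 = 1246 ≡ 69
69 × 11 = 759 ≡ 10
10 × 29 = 290 ≡ 76
76 × 42 = 3192 ≡ 89
89 × 91 = 8099 ≡ 74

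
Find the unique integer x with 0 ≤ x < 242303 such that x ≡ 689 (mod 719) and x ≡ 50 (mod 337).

719⁻¹ mod 337: 719·15 ≡ 1 (mod 337), so 719⁻¹ ≡ 15.
x = 689 + 719·((50 − 689)·15 mod 337) = 689 + 719·188 = 135861.
Check: 135861 mod 719 = 689, 135861 mod 337 = 50. ✓

135861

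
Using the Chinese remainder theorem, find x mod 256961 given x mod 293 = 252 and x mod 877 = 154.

214142

293⁻¹ mod 877: 293*440 ≡ 1 (mod 877), so 293⁻¹ ≡ 440.
x = 252 + 293*((154 − 252)*440 mod 877) = 252 + 293*730 = 214142.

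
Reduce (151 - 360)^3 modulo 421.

151 - 360 = -209 ≡ 212 (mod 421)
(212)^3 ≡ 56 (mod 421)

56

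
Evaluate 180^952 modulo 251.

952 in binary is 1110111000, i.e. 952 = 512 + 256 + 128 + 32 + 16 + 8.
180^1 ≡ 180 (mod 251)
180^2 ≡ 180^2 = 32400 ≡ 21 (mod 251)
180^4 ≡ 21^2 = 441 ≡ 190 (mod 251)
180^8 ≡ 190^2 = 36100 ≡ 207 (mod 251)
180^16 ≡ 207^2 = 42849 ≡ 179 (mod 251)
180^32 ≡ 179^2 = 32041 ≡ 164 (mod 251)
180^64 ≡ 164^2 = 26896 ≡ 39 (mod 251)
180^128 ≡ 39^2 = 1521 ≡ 15 (mod 251)
180^256 ≡ 15^2 = 225 (mod 251)
180^512 ≡ 225^2 = 50625 ≡ 174 (mod 251)
180^952 = 180^512 · 180^256 · 180^128 · 180^32 · 180^16 · 180^8 ≡ 174 · 225 · 15 · 164 · 179 · 207 (mod 251).
Accumulate the product:
174 · 225 = 39150 ≡ 245
245 · 15 = 3675 ≡ 161
161 · 164 = 26404 ≡ 49
49 · 179 = 8771 ≡ 237
237 · 207 = 49059 ≡ 114

114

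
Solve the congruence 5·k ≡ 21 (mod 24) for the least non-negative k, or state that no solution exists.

gcd(5, 24) = 1, so a unique solution mod 24 exists.
5⁻¹ ≡ 5 (mod 24).
k ≡ 5·21 ≡ 9 (mod 24).

9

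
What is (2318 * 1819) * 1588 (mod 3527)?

2318 * 1819 = 4216442 ≡ 1677 (mod 3527)
1677 * 1588 = 2663076 ≡ 191 (mod 3527)

191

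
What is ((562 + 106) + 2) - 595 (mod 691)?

75

562 + 106 = 668
668 + 2 = 670
670 - 595 = 75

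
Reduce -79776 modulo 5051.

1040

-79776 = -16·5051 + 1040, so -79776 ≡ 1040 (mod 5051).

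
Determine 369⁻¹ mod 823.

823 = 2×369 + 85
369 = 4×85 + 29
85 = 2×29 + 27
29 = 1×27 + 2
27 = 13×2 + 1
2 = 2×1 + 0
gcd(369, 823) = 1, so the inverse exists.
Bézout: 1 = 178×823 − 397×369.
So 369⁻¹ ≡ −397 ≡ 426 (mod 823).

426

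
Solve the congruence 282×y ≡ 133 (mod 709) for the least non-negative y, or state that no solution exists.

360

gcd(282, 709) = 1, so a unique solution mod 709 exists.
282⁻¹ ≡ 88 (mod 709).
y ≡ 88×133 ≡ 360 (mod 709).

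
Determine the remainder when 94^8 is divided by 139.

57

Compute successive squares:
94^1 ≡ 94 (mod 139)
94^2 ≡ 94^2 = 8836 ≡ 79 (mod 139)
94^4 ≡ 79^2 = 6241 ≡ 125 (mod 139)
94^8 ≡ 125^2 = 15625 ≡ 57 (mod 139)
So 94^8 ≡ 57 (mod 139).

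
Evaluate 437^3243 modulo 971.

904

Using repeated squaring:
3243 in binary is 110010101011, i.e. 3243 = 2048 + 1024 + 128 + 32 + 8 + 2 + 1.
437^1 ≡ 437 (mod 971)
437^2 ≡ 437^2 = 190969 ≡ 653 (mod 971)
437^4 ≡ 653^2 = 426409 ≡ 140 (mod 971)
437^8 ≡ 140^2 = 19600 ≡ 180 (mod 971)
437^16 ≡ 180^2 = 32400 ≡ 357 (mod 971)
437^32 ≡ 357^2 = 127449 ≡ 248 (mod 971)
437^64 ≡ 248^2 = 61504 ≡ 331 (mod 971)
437^128 ≡ 331^2 = 109561 ≡ 809 (mod 971)
437^256 ≡ 809^2 = 654481 ≡ 27 (mod 971)
437^512 ≡ 27^2 = 729 (mod 971)
437^1024 ≡ 729^2 = 531441 ≡ 304 (mod 971)
437^2048 ≡ 304^2 = 92416 ≡ 171 (mod 971)
437^3243 = 437^2048 * 437^1024 * 437^128 * 437^32 * 437^8 * 437^2 * 437^1 ≡ 171 * 304 * 809 * 248 * 180 * 653 * 437 (mod 971).
Accumulate the product:
171 * 304 = 51984 ≡ 521
521 * 809 = 421489 ≡ 75
75 * 248 = 18600 ≡ 151
151 * 180 = 27180 ≡ 963
963 * 653 = 628839 ≡ 602
602 * 437 = 263074 ≡ 904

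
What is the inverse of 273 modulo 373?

Run the extended Euclidean algorithm:
373 = 1×273 + 100
273 = 2×100 + 73
100 = 1×73 + 27
73 = 2×27 + 19
27 = 1×19 + 8
19 = 2×8 + 3
8 = 2×3 + 2
3 = 1×2 + 1
2 = 2×1 + 0
gcd(273, 373) = 1, so the inverse exists.
Bézout: 1 = −101×373 + 138×273.
So 273⁻¹ ≡ 138 (mod 373).

138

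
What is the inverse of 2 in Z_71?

36

71 = 35×2 + 1
2 = 2×1 + 0
gcd(2, 71) = 1, so the inverse exists.
Bézout: 1 = 1×71 − 35×2.
So 2⁻¹ ≡ −35 ≡ 36 (mod 71).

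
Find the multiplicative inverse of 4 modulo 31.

8

Run the extended Euclidean algorithm:
31 = 7×4 + 3
4 = 1×3 + 1
3 = 3×1 + 0
gcd(4, 31) = 1, so the inverse exists.
Bézout: 1 = −1×31 + 8×4.
So 4⁻¹ ≡ 8 (mod 31).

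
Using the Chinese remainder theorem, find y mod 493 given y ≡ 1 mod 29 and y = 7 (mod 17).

29⁻¹ mod 17: 29*10 ≡ 1 (mod 17), so 29⁻¹ ≡ 10.
y = 1 + 29*((7 − 1)*10 mod 17) = 1 + 29*9 = 262.
Check: 262 mod 29 = 1, 262 mod 17 = 7. ✓

262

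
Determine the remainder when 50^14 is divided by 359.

14 in binary is 1110, i.e. 14 = 8 + 4 + 2.
50^1 ≡ 50 (mod 359)
50^2 ≡ 50^2 = 2500 ≡ 346 (mod 359)
50^4 ≡ 346^2 = 119716 ≡ 169 (mod 359)
50^8 ≡ 169^2 = 28561 ≡ 200 (mod 359)
50^14 = 50^8 × 50^4 × 50^2 ≡ 200 × 169 × 346 (mod 359).
Accumulate the product:
200 × 169 = 33800 ≡ 54
54 × 346 = 18684 ≡ 16

16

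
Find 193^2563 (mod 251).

By square-and-multiply:
2563 in binary is 101000000011, i.e. 2563 = 2048 + 512 + 2 + 1.
193^1 ≡ 193 (mod 251)
193^2 ≡ 193^2 = 37249 ≡ 101 (mod 251)
193^4 ≡ 101^2 = 10201 ≡ 161 (mod 251)
193^8 ≡ 161^2 = 25921 ≡ 68 (mod 251)
193^16 ≡ 68^2 = 4624 ≡ 106 (mod 251)
193^32 ≡ 106^2 = 11236 ≡ 192 (mod 251)
193^64 ≡ 192^2 = 36864 ≡ 218 (mod 251)
193^128 ≡ 218^2 = 47524 ≡ 85 (mod 251)
193^256 ≡ 85^2 = 7225 ≡ 197 (mod 251)
193^512 ≡ 197^2 = 38809 ≡ 155 (mod 251)
193^1024 ≡ 155^2 = 24025 ≡ 180 (mod 251)
193^2048 ≡ 180^2 = 32400 ≡ 21 (mod 251)
193^2563 = 193^2048 * 193^512 * 193^2 * 193^1 ≡ 21 * 155 * 101 * 193 (mod 251).
Accumulate the product:
21 * 155 = 3255 ≡ 243
243 * 101 = 24543 ≡ 196
196 * 193 = 37828 ≡ 178

178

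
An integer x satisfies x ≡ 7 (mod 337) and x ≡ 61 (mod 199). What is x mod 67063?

11802

337⁻¹ mod 199: 337·137 ≡ 1 (mod 199), so 337⁻¹ ≡ 137.
x = 7 + 337·((61 − 7)·137 mod 199) = 7 + 337·35 = 11802.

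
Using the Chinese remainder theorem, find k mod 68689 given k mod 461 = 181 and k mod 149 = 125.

461⁻¹ mod 149: 461·32 ≡ 1 (mod 149), so 461⁻¹ ≡ 32.
k = 181 + 461·((125 − 181)·32 mod 149) = 181 + 461·145 = 67026.
Check: 67026 mod 461 = 181, 67026 mod 149 = 125. ✓

67026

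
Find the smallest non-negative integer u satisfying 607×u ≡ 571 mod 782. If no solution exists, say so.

457

gcd(607, 782) = 1, so a unique solution mod 782 exists.
607⁻¹ ≡ 639 (mod 782).
u ≡ 639×571 ≡ 457 (mod 782).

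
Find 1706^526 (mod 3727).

1706^1 ≡ 1706 (mod 3727)
1706^2 ≡ 1706^2 = 2910436 ≡ 3376 (mod 3727)
1706^4 ≡ 3376^2 = 11397376 ≡ 210 (mod 3727)
1706^8 ≡ 210^2 = 44100 ≡ 3103 (mod 3727)
1706^16 ≡ 3103^2 = 9628609 ≡ 1768 (mod 3727)
1706^32 ≡ 1768^2 = 3125824 ≡ 2598 (mod 3727)
1706^64 ≡ 2598^2 = 6749604 ≡ 7 (mod 3727)
1706^128 ≡ 7^2 = 49 (mod 3727)
1706^256 ≡ 49^2 = 2401 (mod 3727)
1706^512 ≡ 2401^2 = 5764801 ≡ 2859 (mod 3727)
1706^526 = 1706^512 * 1706^8 * 1706^4 * 1706^2 ≡ 2859 * 3103 * 210 * 3376 (mod 3727).
Accumulate the product:
2859 * 3103 = 8871477 ≡ 1217
1217 * 210 = 255570 ≡ 2134
2134 * 3376 = 7204384 ≡ 93

93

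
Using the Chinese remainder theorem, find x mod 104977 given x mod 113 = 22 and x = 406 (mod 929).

61720

113⁻¹ mod 929: 113·74 ≡ 1 (mod 929), so 113⁻¹ ≡ 74.
x = 22 + 113·((406 − 22)·74 mod 929) = 22 + 113·546 = 61720.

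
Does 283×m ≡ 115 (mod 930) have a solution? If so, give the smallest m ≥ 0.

145

gcd(283, 930) = 1, so a unique solution mod 930 exists.
283⁻¹ ≡ 907 (mod 930).
m ≡ 907×115 ≡ 145 (mod 930).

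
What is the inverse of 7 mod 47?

47 = 6×7 + 5
7 = 1×5 + 2
5 = 2×2 + 1
2 = 2×1 + 0
gcd(7, 47) = 1, so the inverse exists.
Bézout: 1 = 3×47 − 20×7.
So 7⁻¹ ≡ −20 ≡ 27 (mod 47).

27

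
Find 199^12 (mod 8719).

By square-and-multiply:
12 in binary is 1100, i.e. 12 = 8 + 4.
199^1 ≡ 199 (mod 8719)
199^2 ≡ 199^2 = 39601 ≡ 4725 (mod 8719)
199^4 ≡ 4725^2 = 22325625 ≡ 4985 (mod 8719)
199^8 ≡ 4985^2 = 24850225 ≡ 1075 (mod 8719)
199^12 = 199^8 × 199^4 ≡ 1075 × 4985 (mod 8719).
1075 × 4985 = 5358875 ≡ 5409 (mod 8719).

5409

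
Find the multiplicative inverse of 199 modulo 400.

Apply the Euclidean algorithm and back-substitute:
400 = 2·199 + 2
199 = 99·2 + 1
2 = 2·1 + 0
gcd(199, 400) = 1, so the inverse exists.
Bézout: 1 = −99·400 + 199·199.
So 199⁻¹ ≡ 199 (mod 400).

199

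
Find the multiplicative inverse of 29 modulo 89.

43

89 = 3·29 + 2
29 = 14·2 + 1
2 = 2·1 + 0
gcd(29, 89) = 1, so the inverse exists.
Back-substitute for 1:
1 = 1·29 − 14·2
  = −14·89 + 43·29
So 29⁻¹ ≡ 43 (mod 89).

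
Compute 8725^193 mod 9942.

1105

Compute successive squares:
193 in binary is 11000001, i.e. 193 = 128 + 64 + 1.
8725^1 ≡ 8725 (mod 9942)
8725^2 ≡ 8725^2 = 76125625 ≡ 9673 (mod 9942)
8725^4 ≡ 9673^2 = 93566929 ≡ 2767 (mod 9942)
8725^8 ≡ 2767^2 = 7656289 ≡ 949 (mod 9942)
8725^16 ≡ 949^2 = 900601 ≡ 5821 (mod 9942)
8725^32 ≡ 5821^2 = 33884041 ≡ 1705 (mod 9942)
8725^64 ≡ 1705^2 = 2907025 ≡ 3961 (mod 9942)
8725^128 ≡ 3961^2 = 15689521 ≡ 1045 (mod 9942)
8725^193 = 8725^128 × 8725^64 × 8725^1 ≡ 1045 × 3961 × 8725 (mod 9942).
Accumulate the product:
1045 × 3961 = 4139245 ≡ 3373
3373 × 8725 = 29429425 ≡ 1105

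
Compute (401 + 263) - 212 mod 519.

452

401 + 263 = 664 ≡ 145 (mod 519)
145 - 212 = -67 ≡ 452 (mod 519)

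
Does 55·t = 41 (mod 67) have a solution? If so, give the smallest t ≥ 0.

58

gcd(55, 67) = 1, so a unique solution mod 67 exists.
55⁻¹ ≡ 39 (mod 67).
t ≡ 39·41 ≡ 58 (mod 67).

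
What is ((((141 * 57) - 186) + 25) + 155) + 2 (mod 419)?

141 * 57 = 8037 ≡ 76 (mod 419)
76 - 186 = -110 ≡ 309 (mod 419)
309 + 25 = 334
334 + 155 = 489 ≡ 70 (mod 419)
70 + 2 = 72

72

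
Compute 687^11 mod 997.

222

Using repeated squaring:
11 in binary is 1011, i.e. 11 = 8 + 2 + 1.
687^1 ≡ 687 (mod 997)
687^2 ≡ 687^2 = 471969 ≡ 388 (mod 997)
687^4 ≡ 388^2 = 150544 ≡ 994 (mod 997)
687^8 ≡ 994^2 = 988036 ≡ 9 (mod 997)
687^11 = 687^8 × 687^2 × 687^1 ≡ 9 × 388 × 687 (mod 997).
Accumulate the product:
9 × 388 = 3492 ≡ 501
501 × 687 = 344187 ≡ 222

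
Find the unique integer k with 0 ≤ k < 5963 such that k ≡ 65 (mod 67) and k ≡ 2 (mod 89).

1070

67⁻¹ mod 89: 67×4 ≡ 1 (mod 89), so 67⁻¹ ≡ 4.
k = 65 + 67×((2 − 65)×4 mod 89) = 65 + 67×15 = 1070.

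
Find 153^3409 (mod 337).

3409 in binary is 110101010001, i.e. 3409 = 2048 + 1024 + 256 + 64 + 16 + 1.
153^1 ≡ 153 (mod 337)
153^2 ≡ 153^2 = 23409 ≡ 156 (mod 337)
153^4 ≡ 156^2 = 24336 ≡ 72 (mod 337)
153^8 ≡ 72^2 = 5184 ≡ 129 (mod 337)
153^16 ≡ 129^2 = 16641 ≡ 128 (mod 337)
153^32 ≡ 128^2 = 16384 ≡ 208 (mod 337)
153^64 ≡ 208^2 = 43264 ≡ 128 (mod 337)
153^128 ≡ 128^2 = 16384 ≡ 208 (mod 337)
153^256 ≡ 208^2 = 43264 ≡ 128 (mod 337)
153^512 ≡ 128^2 = 16384 ≡ 208 (mod 337)
153^1024 ≡ 208^2 = 43264 ≡ 128 (mod 337)
153^2048 ≡ 128^2 = 16384 ≡ 208 (mod 337)
153^3409 = 153^2048 × 153^1024 × 153^256 × 153^64 × 153^16 × 153^1 ≡ 208 × 128 × 128 × 128 × 128 × 153 (mod 337).
Accumulate the product:
208 × 128 = 26624 ≡ 1
1 × 128 = 128
128 × 128 = 16384 ≡ 208
208 × 128 = 26624 ≡ 1
1 × 153 = 153

153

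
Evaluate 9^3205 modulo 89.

Compute successive squares:
3205 in binary is 110010000101, i.e. 3205 = 2048 + 1024 + 128 + 4 + 1.
9^1 ≡ 9 (mod 89)
9^2 ≡ 9^2 = 81 (mod 89)
9^4 ≡ 81^2 = 6561 ≡ 64 (mod 89)
9^8 ≡ 64^2 = 4096 ≡ 2 (mod 89)
9^16 ≡ 2^2 = 4 (mod 89)
9^32 ≡ 4^2 = 16 (mod 89)
9^64 ≡ 16^2 = 256 ≡ 78 (mod 89)
9^128 ≡ 78^2 = 6084 ≡ 32 (mod 89)
9^256 ≡ 32^2 = 1024 ≡ 45 (mod 89)
9^512 ≡ 45^2 = 2025 ≡ 67 (mod 89)
9^1024 ≡ 67^2 = 4489 ≡ 39 (mod 89)
9^2048 ≡ 39^2 = 1521 ≡ 8 (mod 89)
9^3205 = 9^2048 * 9^1024 * 9^128 * 9^4 * 9^1 ≡ 8 * 39 * 32 * 64 * 9 (mod 89).
Accumulate the product:
8 * 39 = 312 ≡ 45
45 * 32 = 1440 ≡ 16
16 * 64 = 1024 ≡ 45
45 * 9 = 405 ≡ 49

49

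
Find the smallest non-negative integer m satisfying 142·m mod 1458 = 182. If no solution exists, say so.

gcd(142, 1458) = 2, and 2 | 182, so solutions exist.
Divide through by 2: 71·m = 91 (mod 729).
71⁻¹ ≡ 575 (mod 729).
m ≡ 575·91 ≡ 566 (mod 729).
The smallest non-negative solution is m = 566.

566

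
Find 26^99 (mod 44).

Compute successive squares:
99 in binary is 1100011, i.e. 99 = 64 + 32 + 2 + 1.
26^1 ≡ 26 (mod 44)
26^2 ≡ 26^2 = 676 ≡ 16 (mod 44)
26^4 ≡ 16^2 = 256 ≡ 36 (mod 44)
26^8 ≡ 36^2 = 1296 ≡ 20 (mod 44)
26^16 ≡ 20^2 = 400 ≡ 4 (mod 44)
26^32 ≡ 4^2 = 16 (mod 44)
26^64 ≡ 16^2 = 256 ≡ 36 (mod 44)
26^99 = 26^64 · 26^32 · 26^2 · 26^1 ≡ 36 · 16 · 16 · 26 (mod 44).
Accumulate the product:
36 · 16 = 576 ≡ 4
4 · 16 = 64 ≡ 20
20 · 26 = 520 ≡ 36

36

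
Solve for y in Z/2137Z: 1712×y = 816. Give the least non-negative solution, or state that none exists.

gcd(1712, 2137) = 1, so a unique solution mod 2137 exists.
1712⁻¹ ≡ 1247 (mod 2137).
y ≡ 1247×816 ≡ 340 (mod 2137).

340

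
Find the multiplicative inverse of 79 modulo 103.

103 = 1×79 + 24
79 = 3×24 + 7
24 = 3×7 + 3
7 = 2×3 + 1
3 = 3×1 + 0
gcd(79, 103) = 1, so the inverse exists.
Back-substitute for 1:
1 = 1×7 − 2×3
  = −2×24 + 7×7
  = 7×79 − 23×24
  = −23×103 + 30×79
So 79⁻¹ ≡ 30 (mod 103).

30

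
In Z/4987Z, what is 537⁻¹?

3724

4987 = 9*537 + 154
537 = 3*154 + 75
154 = 2*75 + 4
75 = 18*4 + 3
4 = 1*3 + 1
3 = 3*1 + 0
gcd(537, 4987) = 1, so the inverse exists.
Bézout: 1 = 136*4987 − 1263*537.
So 537⁻¹ ≡ −1263 ≡ 3724 (mod 4987).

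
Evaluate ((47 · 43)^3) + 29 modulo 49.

42

47 · 43 = 2021 ≡ 12 (mod 49)
(12)^3 ≡ 13 (mod 49)
13 + 29 = 42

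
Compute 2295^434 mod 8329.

2937

By square-and-multiply:
434 in binary is 110110010, i.e. 434 = 256 + 128 + 32 + 16 + 2.
2295^1 ≡ 2295 (mod 8329)
2295^2 ≡ 2295^2 = 5267025 ≡ 3097 (mod 8329)
2295^4 ≡ 3097^2 = 9591409 ≡ 4730 (mod 8329)
2295^8 ≡ 4730^2 = 22372900 ≡ 1206 (mod 8329)
2295^16 ≡ 1206^2 = 1454436 ≡ 5190 (mod 8329)
2295^32 ≡ 5190^2 = 26936100 ≡ 114 (mod 8329)
2295^64 ≡ 114^2 = 12996 ≡ 4667 (mod 8329)
2295^128 ≡ 4667^2 = 21780889 ≡ 554 (mod 8329)
2295^256 ≡ 554^2 = 306916 ≡ 7072 (mod 8329)
2295^434 = 2295^256 · 2295^128 · 2295^32 · 2295^16 · 2295^2 ≡ 7072 · 554 · 114 · 5190 · 3097 (mod 8329).
Accumulate the product:
7072 · 554 = 3917888 ≡ 3258
3258 · 114 = 371412 ≡ 4936
4936 · 5190 = 25617840 ≡ 6165
6165 · 3097 = 19093005 ≡ 2937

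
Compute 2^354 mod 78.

64

354 in binary is 101100010, i.e. 354 = 256 + 64 + 32 + 2.
2^1 ≡ 2 (mod 78)
2^2 ≡ 2^2 = 4 (mod 78)
2^4 ≡ 4^2 = 16 (mod 78)
2^8 ≡ 16^2 = 256 ≡ 22 (mod 78)
2^16 ≡ 22^2 = 484 ≡ 16 (mod 78)
2^32 ≡ 16^2 = 256 ≡ 22 (mod 78)
2^64 ≡ 22^2 = 484 ≡ 16 (mod 78)
2^128 ≡ 16^2 = 256 ≡ 22 (mod 78)
2^256 ≡ 22^2 = 484 ≡ 16 (mod 78)
2^354 = 2^256 · 2^64 · 2^32 · 2^2 ≡ 16 · 16 · 22 · 4 (mod 78).
Accumulate the product:
16 · 16 = 256 ≡ 22
22 · 22 = 484 ≡ 16
16 · 4 = 64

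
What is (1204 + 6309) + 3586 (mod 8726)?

1204 + 6309 = 7513
7513 + 3586 = 11099 ≡ 2373 (mod 8726)

2373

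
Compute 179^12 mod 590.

261

Using repeated squaring:
12 in binary is 1100, i.e. 12 = 8 + 4.
179^1 ≡ 179 (mod 590)
179^2 ≡ 179^2 = 32041 ≡ 181 (mod 590)
179^4 ≡ 181^2 = 32761 ≡ 311 (mod 590)
179^8 ≡ 311^2 = 96721 ≡ 551 (mod 590)
179^12 = 179^8 * 179^4 ≡ 551 * 311 (mod 590).
551 * 311 = 171361 ≡ 261 (mod 590).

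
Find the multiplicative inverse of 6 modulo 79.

Run the extended Euclidean algorithm:
79 = 13×6 + 1
6 = 6×1 + 0
gcd(6, 79) = 1, so the inverse exists.
Bézout: 1 = 1×79 − 13×6.
So 6⁻¹ ≡ −13 ≡ 66 (mod 79).

66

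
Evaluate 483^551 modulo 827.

791

By square-and-multiply:
551 in binary is 1000100111, i.e. 551 = 512 + 32 + 4 + 2 + 1.
483^1 ≡ 483 (mod 827)
483^2 ≡ 483^2 = 233289 ≡ 75 (mod 827)
483^4 ≡ 75^2 = 5625 ≡ 663 (mod 827)
483^8 ≡ 663^2 = 439569 ≡ 432 (mod 827)
483^16 ≡ 432^2 = 186624 ≡ 549 (mod 827)
483^32 ≡ 549^2 = 301401 ≡ 373 (mod 827)
483^64 ≡ 373^2 = 139129 ≡ 193 (mod 827)
483^128 ≡ 193^2 = 37249 ≡ 34 (mod 827)
483^256 ≡ 34^2 = 1156 ≡ 329 (mod 827)
483^512 ≡ 329^2 = 108241 ≡ 731 (mod 827)
483^551 = 483^512 · 483^32 · 483^4 · 483^2 · 483^1 ≡ 731 · 373 · 663 · 75 · 483 (mod 827).
Accumulate the product:
731 · 373 = 272663 ≡ 580
580 · 663 = 384540 ≡ 812
812 · 75 = 60900 ≡ 529
529 · 483 = 255507 ≡ 791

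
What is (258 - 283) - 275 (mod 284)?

268

258 - 283 = -25 ≡ 259 (mod 284)
259 - 275 = -16 ≡ 268 (mod 284)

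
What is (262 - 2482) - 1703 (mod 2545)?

1167

262 - 2482 = -2220 ≡ 325 (mod 2545)
325 - 1703 = -1378 ≡ 1167 (mod 2545)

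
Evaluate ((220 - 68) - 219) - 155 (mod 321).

220 - 68 = 152
152 - 219 = -67 ≡ 254 (mod 321)
254 - 155 = 99

99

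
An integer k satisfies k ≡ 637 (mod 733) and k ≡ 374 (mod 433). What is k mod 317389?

733⁻¹ mod 433: 733*293 ≡ 1 (mod 433), so 733⁻¹ ≡ 293.
k = 637 + 733*((374 − 637)*293 mod 433) = 637 + 733*15 = 11632.

11632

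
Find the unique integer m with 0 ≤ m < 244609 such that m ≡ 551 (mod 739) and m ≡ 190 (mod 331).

739⁻¹ mod 331: 739×43 ≡ 1 (mod 331), so 739⁻¹ ≡ 43.
m = 551 + 739×((190 − 551)×43 mod 331) = 551 + 739×34 = 25677.

25677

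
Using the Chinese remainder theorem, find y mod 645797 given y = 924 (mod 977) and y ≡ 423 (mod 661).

524596

977⁻¹ mod 661: 977·433 ≡ 1 (mod 661), so 977⁻¹ ≡ 433.
y = 924 + 977·((423 − 924)·433 mod 661) = 924 + 977·536 = 524596.
Check: 524596 mod 977 = 924, 524596 mod 661 = 423. ✓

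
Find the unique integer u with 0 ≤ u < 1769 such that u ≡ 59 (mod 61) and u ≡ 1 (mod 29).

59

61⁻¹ mod 29: 61·10 ≡ 1 (mod 29), so 61⁻¹ ≡ 10.
u = 59 + 61·((1 − 59)·10 mod 29) = 59 + 61·0 = 59.
Check: 59 mod 61 = 59, 59 mod 29 = 1. ✓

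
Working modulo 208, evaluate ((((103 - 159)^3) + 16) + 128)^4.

16

103 - 159 = -56 ≡ 152 (mod 208)
(152)^3 ≡ 144 (mod 208)
144 + 16 = 160
160 + 128 = 288 ≡ 80 (mod 208)
(80)^4 ≡ 16 (mod 208)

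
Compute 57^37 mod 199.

By square-and-multiply:
37 in binary is 100101, i.e. 37 = 32 + 4 + 1.
57^1 ≡ 57 (mod 199)
57^2 ≡ 57^2 = 3249 ≡ 65 (mod 199)
57^4 ≡ 65^2 = 4225 ≡ 46 (mod 199)
57^8 ≡ 46^2 = 2116 ≡ 126 (mod 199)
57^16 ≡ 126^2 = 15876 ≡ 155 (mod 199)
57^32 ≡ 155^2 = 24025 ≡ 145 (mod 199)
57^37 = 57^32 · 57^4 · 57^1 ≡ 145 · 46 · 57 (mod 199).
Accumulate the product:
145 · 46 = 6670 ≡ 103
103 · 57 = 5871 ≡ 100

100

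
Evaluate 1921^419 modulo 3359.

Compute successive squares:
1921^1 ≡ 1921 (mod 3359)
1921^2 ≡ 1921^2 = 3690241 ≡ 2059 (mod 3359)
1921^4 ≡ 2059^2 = 4239481 ≡ 423 (mod 3359)
1921^8 ≡ 423^2 = 178929 ≡ 902 (mod 3359)
1921^16 ≡ 902^2 = 813604 ≡ 726 (mod 3359)
1921^32 ≡ 726^2 = 527076 ≡ 3072 (mod 3359)
1921^64 ≡ 3072^2 = 9437184 ≡ 1753 (mod 3359)
1921^128 ≡ 1753^2 = 3073009 ≡ 2883 (mod 3359)
1921^256 ≡ 2883^2 = 8311689 ≡ 1523 (mod 3359)
1921^419 = 1921^256 * 1921^128 * 1921^32 * 1921^2 * 1921^1 ≡ 1523 * 2883 * 3072 * 2059 * 1921 (mod 3359).
Accumulate the product:
1523 * 2883 = 4390809 ≡ 596
596 * 3072 = 1830912 ≡ 257
257 * 2059 = 529163 ≡ 1800
1800 * 1921 = 3457800 ≡ 1389

1389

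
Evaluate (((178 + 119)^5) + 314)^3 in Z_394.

209

178 + 119 = 297
(297)^5 ≡ 63 (mod 394)
63 + 314 = 377
(377)^3 ≡ 209 (mod 394)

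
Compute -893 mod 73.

-893 = -13·73 + 56, so -893 ≡ 56 (mod 73).

56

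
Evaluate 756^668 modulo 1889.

By square-and-multiply:
668 in binary is 1010011100, i.e. 668 = 512 + 128 + 16 + 8 + 4.
756^1 ≡ 756 (mod 1889)
756^2 ≡ 756^2 = 571536 ≡ 1058 (mod 1889)
756^4 ≡ 1058^2 = 1119364 ≡ 1076 (mod 1889)
756^8 ≡ 1076^2 = 1157776 ≡ 1708 (mod 1889)
756^16 ≡ 1708^2 = 2917264 ≡ 648 (mod 1889)
756^32 ≡ 648^2 = 419904 ≡ 546 (mod 1889)
756^64 ≡ 546^2 = 298116 ≡ 1543 (mod 1889)
756^128 ≡ 1543^2 = 2380849 ≡ 709 (mod 1889)
756^256 ≡ 709^2 = 502681 ≡ 207 (mod 1889)
756^512 ≡ 207^2 = 42849 ≡ 1291 (mod 1889)
756^668 = 756^512 · 756^128 · 756^16 · 756^8 · 756^4 ≡ 1291 · 709 · 648 · 1708 · 1076 (mod 1889).
Accumulate the product:
1291 · 709 = 915319 ≡ 1043
1043 · 648 = 675864 ≡ 1491
1491 · 1708 = 2546628 ≡ 256
256 · 1076 = 275456 ≡ 1551

1551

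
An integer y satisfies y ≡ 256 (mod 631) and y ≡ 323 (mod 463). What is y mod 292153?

631⁻¹ mod 463: 631×113 ≡ 1 (mod 463), so 631⁻¹ ≡ 113.
y = 256 + 631×((323 − 256)×113 mod 463) = 256 + 631×163 = 103109.

103109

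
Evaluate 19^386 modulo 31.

By square-and-multiply:
386 in binary is 110000010, i.e. 386 = 256 + 128 + 2.
19^1 ≡ 19 (mod 31)
19^2 ≡ 19^2 = 361 ≡ 20 (mod 31)
19^4 ≡ 20^2 = 400 ≡ 28 (mod 31)
19^8 ≡ 28^2 = 784 ≡ 9 (mod 31)
19^16 ≡ 9^2 = 81 ≡ 19 (mod 31)
19^32 ≡ 19^2 = 361 ≡ 20 (mod 31)
19^64 ≡ 20^2 = 400 ≡ 28 (mod 31)
19^128 ≡ 28^2 = 784 ≡ 9 (mod 31)
19^256 ≡ 9^2 = 81 ≡ 19 (mod 31)
19^386 = 19^256 · 19^128 · 19^2 ≡ 19 · 9 · 20 (mod 31).
Accumulate the product:
19 · 9 = 171 ≡ 16
16 · 20 = 320 ≡ 10

10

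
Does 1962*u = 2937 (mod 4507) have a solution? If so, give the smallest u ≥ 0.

gcd(1962, 4507) = 1, so a unique solution mod 4507 exists.
1962⁻¹ ≡ 4105 (mod 4507).
u ≡ 4105*2937 ≡ 160 (mod 4507).

160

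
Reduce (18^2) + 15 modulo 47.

10

(18)^2 ≡ 42 (mod 47)
42 + 15 = 57 ≡ 10 (mod 47)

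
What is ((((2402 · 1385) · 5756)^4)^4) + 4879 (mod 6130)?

5579

2402 · 1385 = 3326770 ≡ 4310 (mod 6130)
4310 · 5756 = 24808360 ≡ 250 (mod 6130)
(250)^4 ≡ 5580 (mod 6130)
(5580)^4 ≡ 700 (mod 6130)
700 + 4879 = 5579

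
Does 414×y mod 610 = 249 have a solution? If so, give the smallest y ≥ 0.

gcd(414, 610) = 2, and 2 does not divide 249.
So the congruence has no solution.

no solution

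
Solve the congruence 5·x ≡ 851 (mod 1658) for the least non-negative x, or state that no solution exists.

1165

gcd(5, 1658) = 1, so a unique solution mod 1658 exists.
5⁻¹ ≡ 995 (mod 1658).
x ≡ 995·851 ≡ 1165 (mod 1658).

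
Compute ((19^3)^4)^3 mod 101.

37

(19)^3 ≡ 92 (mod 101)
(92)^4 ≡ 97 (mod 101)
(97)^3 ≡ 37 (mod 101)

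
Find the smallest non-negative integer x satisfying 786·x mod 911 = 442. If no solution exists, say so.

gcd(786, 911) = 1, so a unique solution mod 911 exists.
786⁻¹ ≡ 481 (mod 911).
x ≡ 481·442 ≡ 339 (mod 911).

339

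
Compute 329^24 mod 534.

24 in binary is 11000, i.e. 24 = 16 + 8.
329^1 ≡ 329 (mod 534)
329^2 ≡ 329^2 = 108241 ≡ 373 (mod 534)
329^4 ≡ 373^2 = 139129 ≡ 289 (mod 534)
329^8 ≡ 289^2 = 83521 ≡ 217 (mod 534)
329^16 ≡ 217^2 = 47089 ≡ 97 (mod 534)
329^24 = 329^16 × 329^8 ≡ 97 × 217 (mod 534).
97 × 217 = 21049 ≡ 223 (mod 534).

223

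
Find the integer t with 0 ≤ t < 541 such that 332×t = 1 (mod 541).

44

541 = 1·332 + 209
332 = 1·209 + 123
209 = 1·123 + 86
123 = 1·86 + 37
86 = 2·37 + 12
37 = 3·12 + 1
12 = 12·1 + 0
gcd(332, 541) = 1, so the inverse exists.
Back-substitute for 1:
1 = 1·37 − 3·12
  = −3·86 + 7·37
  = 7·123 − 10·86
  = −10·209 + 17·123
  = 17·332 − 27·209
  = −27·541 + 44·332
So 332⁻¹ ≡ 44 (mod 541).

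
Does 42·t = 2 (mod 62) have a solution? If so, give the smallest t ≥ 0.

3

gcd(42, 62) = 2, and 2 | 2, so solutions exist.
Divide through by 2: 21·t mod 31 = 1.
21⁻¹ ≡ 3 (mod 31).
t ≡ 3·1 ≡ 3 (mod 31).
The smallest non-negative solution is t = 3.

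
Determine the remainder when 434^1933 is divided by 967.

Using repeated squaring:
1933 in binary is 11110001101, i.e. 1933 = 1024 + 512 + 256 + 128 + 8 + 4 + 1.
434^1 ≡ 434 (mod 967)
434^2 ≡ 434^2 = 188356 ≡ 758 (mod 967)
434^4 ≡ 758^2 = 574564 ≡ 166 (mod 967)
434^8 ≡ 166^2 = 27556 ≡ 480 (mod 967)
434^16 ≡ 480^2 = 230400 ≡ 254 (mod 967)
434^32 ≡ 254^2 = 64516 ≡ 694 (mod 967)
434^64 ≡ 694^2 = 481636 ≡ 70 (mod 967)
434^128 ≡ 70^2 = 4900 ≡ 65 (mod 967)
434^256 ≡ 65^2 = 4225 ≡ 357 (mod 967)
434^512 ≡ 357^2 = 127449 ≡ 772 (mod 967)
434^1024 ≡ 772^2 = 595984 ≡ 312 (mod 967)
434^1933 = 434^1024 × 434^512 × 434^256 × 434^128 × 434^8 × 434^4 × 434^1 ≡ 312 × 772 × 357 × 65 × 480 × 166 × 434 (mod 967).
Accumulate the product:
312 × 772 = 240864 ≡ 81
81 × 357 = 28917 ≡ 874
874 × 65 = 56810 ≡ 724
724 × 480 = 347520 ≡ 367
367 × 166 = 60922 ≡ 1
1 × 434 = 434

434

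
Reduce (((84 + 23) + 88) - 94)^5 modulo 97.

84 + 23 = 107 ≡ 10 (mod 97)
10 + 88 = 98 ≡ 1 (mod 97)
1 - 94 = -93 ≡ 4 (mod 97)
(4)^5 ≡ 54 (mod 97)

54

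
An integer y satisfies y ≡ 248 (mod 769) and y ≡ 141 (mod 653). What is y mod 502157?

47157

769⁻¹ mod 653: 769×152 ≡ 1 (mod 653), so 769⁻¹ ≡ 152.
y = 248 + 769×((141 − 248)×152 mod 653) = 248 + 769×61 = 47157.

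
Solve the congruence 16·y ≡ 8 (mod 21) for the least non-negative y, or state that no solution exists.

11

gcd(16, 21) = 1, so a unique solution mod 21 exists.
16⁻¹ ≡ 4 (mod 21).
y ≡ 4·8 ≡ 11 (mod 21).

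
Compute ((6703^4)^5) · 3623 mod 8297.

(6703)^4 ≡ 1496 (mod 8297)
(1496)^5 ≡ 4624 (mod 8297)
4624 · 3623 = 16752752 ≡ 1109 (mod 8297)

1109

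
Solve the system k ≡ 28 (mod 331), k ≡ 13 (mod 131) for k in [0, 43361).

331⁻¹ mod 131: 331·19 ≡ 1 (mod 131), so 331⁻¹ ≡ 19.
k = 28 + 331·((13 − 28)·19 mod 131) = 28 + 331·108 = 35776.

35776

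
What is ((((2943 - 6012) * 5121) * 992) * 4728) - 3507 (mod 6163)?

2943 - 6012 = -3069 ≡ 3094 (mod 6163)
3094 * 5121 = 15844374 ≡ 5464 (mod 6163)
5464 * 992 = 5420288 ≡ 3011 (mod 6163)
3011 * 4728 = 14236008 ≡ 5641 (mod 6163)
5641 - 3507 = 2134

2134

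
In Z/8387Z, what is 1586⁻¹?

8075

Run the extended Euclidean algorithm:
8387 = 5·1586 + 457
1586 = 3·457 + 215
457 = 2·215 + 27
215 = 7·27 + 26
27 = 1·26 + 1
26 = 26·1 + 0
gcd(1586, 8387) = 1, so the inverse exists.
Back-substitute for 1:
1 = 1·27 − 1·26
  = −1·215 + 8·27
  = 8·457 − 17·215
  = −17·1586 + 59·457
  = 59·8387 − 312·1586
So 1586⁻¹ ≡ −312 ≡ 8075 (mod 8387).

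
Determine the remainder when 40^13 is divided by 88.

24

Compute successive squares:
13 in binary is 1101, i.e. 13 = 8 + 4 + 1.
40^1 ≡ 40 (mod 88)
40^2 ≡ 40^2 = 1600 ≡ 16 (mod 88)
40^4 ≡ 16^2 = 256 ≡ 80 (mod 88)
40^8 ≡ 80^2 = 6400 ≡ 64 (mod 88)
40^13 = 40^8 × 40^4 × 40^1 ≡ 64 × 80 × 40 (mod 88).
Accumulate the product:
64 × 80 = 5120 ≡ 16
16 × 40 = 640 ≡ 24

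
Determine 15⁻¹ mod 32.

By the extended Euclidean algorithm:
32 = 2×15 + 2
15 = 7×2 + 1
2 = 2×1 + 0
gcd(15, 32) = 1, so the inverse exists.
Back-substitute for 1:
1 = 1×15 − 7×2
  = −7×32 + 15×15
So 15⁻¹ ≡ 15 (mod 32).

15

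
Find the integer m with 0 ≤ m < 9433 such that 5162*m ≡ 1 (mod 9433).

8459

Apply the Euclidean algorithm and back-substitute:
9433 = 1*5162 + 4271
5162 = 1*4271 + 891
4271 = 4*891 + 707
891 = 1*707 + 184
707 = 3*184 + 155
184 = 1*155 + 29
155 = 5*29 + 10
29 = 2*10 + 9
10 = 1*9 + 1
9 = 9*1 + 0
gcd(5162, 9433) = 1, so the inverse exists.
Bézout: 1 = 533*9433 − 974*5162.
So 5162⁻¹ ≡ −974 ≡ 8459 (mod 9433).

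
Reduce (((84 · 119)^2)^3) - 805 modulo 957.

84 · 119 = 9996 ≡ 426 (mod 957)
(426)^2 ≡ 603 (mod 957)
(603)^3 ≡ 828 (mod 957)
828 - 805 = 23

23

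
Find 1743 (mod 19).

1743 = 91×19 + 14, so 1743 ≡ 14 (mod 19).

14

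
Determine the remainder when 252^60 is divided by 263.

99

252^1 ≡ 252 (mod 263)
252^2 ≡ 252^2 = 63504 ≡ 121 (mod 263)
252^4 ≡ 121^2 = 14641 ≡ 176 (mod 263)
252^8 ≡ 176^2 = 30976 ≡ 205 (mod 263)
252^16 ≡ 205^2 = 42025 ≡ 208 (mod 263)
252^32 ≡ 208^2 = 43264 ≡ 132 (mod 263)
252^60 = 252^32 · 252^16 · 252^8 · 252^4 ≡ 132 · 208 · 205 · 176 (mod 263).
Accumulate the product:
132 · 208 = 27456 ≡ 104
104 · 205 = 21320 ≡ 17
17 · 176 = 2992 ≡ 99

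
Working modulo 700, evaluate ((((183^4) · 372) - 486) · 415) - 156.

134

(183)^4 ≡ 421 (mod 700)
421 · 372 = 156612 ≡ 512 (mod 700)
512 - 486 = 26
26 · 415 = 10790 ≡ 290 (mod 700)
290 - 156 = 134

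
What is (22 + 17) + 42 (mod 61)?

20

22 + 17 = 39
39 + 42 = 81 ≡ 20 (mod 61)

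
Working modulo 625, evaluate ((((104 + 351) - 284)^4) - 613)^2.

104 + 351 = 455
455 - 284 = 171
(171)^4 ≡ 456 (mod 625)
456 - 613 = -157 ≡ 468 (mod 625)
(468)^2 ≡ 274 (mod 625)

274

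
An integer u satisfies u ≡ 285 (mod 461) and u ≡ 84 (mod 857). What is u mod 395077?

461⁻¹ mod 857: 461×712 ≡ 1 (mod 857), so 461⁻¹ ≡ 712.
u = 285 + 461×((84 − 285)×712 mod 857) = 285 + 461×7 = 3512.

3512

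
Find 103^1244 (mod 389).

327

Using repeated squaring:
103^1 ≡ 103 (mod 389)
103^2 ≡ 103^2 = 10609 ≡ 106 (mod 389)
103^4 ≡ 106^2 = 11236 ≡ 344 (mod 389)
103^8 ≡ 344^2 = 118336 ≡ 80 (mod 389)
103^16 ≡ 80^2 = 6400 ≡ 176 (mod 389)
103^32 ≡ 176^2 = 30976 ≡ 245 (mod 389)
103^64 ≡ 245^2 = 60025 ≡ 119 (mod 389)
103^128 ≡ 119^2 = 14161 ≡ 157 (mod 389)
103^256 ≡ 157^2 = 24649 ≡ 142 (mod 389)
103^512 ≡ 142^2 = 20164 ≡ 325 (mod 389)
103^1024 ≡ 325^2 = 105625 ≡ 206 (mod 389)
103^1244 = 103^1024 · 103^128 · 103^64 · 103^16 · 103^8 · 103^4 ≡ 206 · 157 · 119 · 176 · 80 · 344 (mod 389).
Accumulate the product:
206 · 157 = 32342 ≡ 55
55 · 119 = 6545 ≡ 321
321 · 176 = 56496 ≡ 91
91 · 80 = 7280 ≡ 278
278 · 344 = 95632 ≡ 327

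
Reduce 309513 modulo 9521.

4841

309513 = 32*9521 + 4841, so 309513 ≡ 4841 (mod 9521).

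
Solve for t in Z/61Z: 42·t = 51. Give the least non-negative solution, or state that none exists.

23

gcd(42, 61) = 1, so a unique solution mod 61 exists.
42⁻¹ ≡ 16 (mod 61).
t ≡ 16·51 ≡ 23 (mod 61).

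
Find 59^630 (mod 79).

630 in binary is 1001110110, i.e. 630 = 512 + 64 + 32 + 16 + 4 + 2.
59^1 ≡ 59 (mod 79)
59^2 ≡ 59^2 = 3481 ≡ 5 (mod 79)
59^4 ≡ 5^2 = 25 (mod 79)
59^8 ≡ 25^2 = 625 ≡ 72 (mod 79)
59^16 ≡ 72^2 = 5184 ≡ 49 (mod 79)
59^32 ≡ 49^2 = 2401 ≡ 31 (mod 79)
59^64 ≡ 31^2 = 961 ≡ 13 (mod 79)
59^128 ≡ 13^2 = 169 ≡ 11 (mod 79)
59^256 ≡ 11^2 = 121 ≡ 42 (mod 79)
59^512 ≡ 42^2 = 1764 ≡ 26 (mod 79)
59^630 = 59^512 × 59^64 × 59^32 × 59^16 × 59^4 × 59^2 ≡ 26 × 13 × 31 × 49 × 25 × 5 (mod 79).
Accumulate the product:
26 × 13 = 338 ≡ 22
22 × 31 = 682 ≡ 50
50 × 49 = 2450 ≡ 1
1 × 25 = 25
25 × 5 = 125 ≡ 46

46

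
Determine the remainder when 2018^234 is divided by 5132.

Compute successive squares:
234 in binary is 11101010, i.e. 234 = 128 + 64 + 32 + 8 + 2.
2018^1 ≡ 2018 (mod 5132)
2018^2 ≡ 2018^2 = 4072324 ≡ 2648 (mod 5132)
2018^4 ≡ 2648^2 = 7011904 ≡ 1592 (mod 5132)
2018^8 ≡ 1592^2 = 2534464 ≡ 4388 (mod 5132)
2018^16 ≡ 4388^2 = 19254544 ≡ 4412 (mod 5132)
2018^32 ≡ 4412^2 = 19465744 ≡ 68 (mod 5132)
2018^64 ≡ 68^2 = 4624 (mod 5132)
2018^128 ≡ 4624^2 = 21381376 ≡ 1464 (mod 5132)
2018^234 = 2018^128 * 2018^64 * 2018^32 * 2018^8 * 2018^2 ≡ 1464 * 4624 * 68 * 4388 * 2648 (mod 5132).
Accumulate the product:
1464 * 4624 = 6769536 ≡ 428
428 * 68 = 29104 ≡ 3444
3444 * 4388 = 15112272 ≡ 3664
3664 * 2648 = 9702272 ≡ 2792

2792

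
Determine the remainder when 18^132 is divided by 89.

By square-and-multiply:
18^1 ≡ 18 (mod 89)
18^2 ≡ 18^2 = 324 ≡ 57 (mod 89)
18^4 ≡ 57^2 = 3249 ≡ 45 (mod 89)
18^8 ≡ 45^2 = 2025 ≡ 67 (mod 89)
18^16 ≡ 67^2 = 4489 ≡ 39 (mod 89)
18^32 ≡ 39^2 = 1521 ≡ 8 (mod 89)
18^64 ≡ 8^2 = 64 (mod 89)
18^128 ≡ 64^2 = 4096 ≡ 2 (mod 89)
18^132 = 18^128 · 18^4 ≡ 2 · 45 (mod 89).
2 · 45 = 90 ≡ 1 (mod 89).

1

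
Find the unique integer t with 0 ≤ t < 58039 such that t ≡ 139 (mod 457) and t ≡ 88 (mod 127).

596

457⁻¹ mod 127: 457·122 ≡ 1 (mod 127), so 457⁻¹ ≡ 122.
t = 139 + 457·((88 − 139)·122 mod 127) = 139 + 457·1 = 596.
Check: 596 mod 457 = 139, 596 mod 127 = 88. ✓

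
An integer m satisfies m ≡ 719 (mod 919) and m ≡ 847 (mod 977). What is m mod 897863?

277338

919⁻¹ mod 977: 919×758 ≡ 1 (mod 977), so 919⁻¹ ≡ 758.
m = 719 + 919×((847 − 719)×758 mod 977) = 719 + 919×301 = 277338.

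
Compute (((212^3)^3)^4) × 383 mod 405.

(212)^3 ≡ 98 (mod 405)
(98)^3 ≡ 377 (mod 405)
(377)^4 ≡ 271 (mod 405)
271 × 383 = 103793 ≡ 113 (mod 405)

113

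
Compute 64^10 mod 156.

By square-and-multiply:
10 in binary is 1010, i.e. 10 = 8 + 2.
64^1 ≡ 64 (mod 156)
64^2 ≡ 64^2 = 4096 ≡ 40 (mod 156)
64^4 ≡ 40^2 = 1600 ≡ 40 (mod 156)
64^8 ≡ 40^2 = 1600 ≡ 40 (mod 156)
64^10 = 64^8 · 64^2 ≡ 40 · 40 (mod 156).
40 · 40 = 1600 ≡ 40 (mod 156).

40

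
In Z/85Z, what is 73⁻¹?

By the extended Euclidean algorithm:
85 = 1*73 + 12
73 = 6*12 + 1
12 = 12*1 + 0
gcd(73, 85) = 1, so the inverse exists.
Back-substitute for 1:
1 = 1*73 − 6*12
  = −6*85 + 7*73
So 73⁻¹ ≡ 7 (mod 85).

7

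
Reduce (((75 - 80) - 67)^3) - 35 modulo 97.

75 - 80 = -5 ≡ 92 (mod 97)
92 - 67 = 25
(25)^3 ≡ 8 (mod 97)
8 - 35 = -27 ≡ 70 (mod 97)

70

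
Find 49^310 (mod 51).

13

310 in binary is 100110110, i.e. 310 = 256 + 32 + 16 + 4 + 2.
49^1 ≡ 49 (mod 51)
49^2 ≡ 49^2 = 2401 ≡ 4 (mod 51)
49^4 ≡ 4^2 = 16 (mod 51)
49^8 ≡ 16^2 = 256 ≡ 1 (mod 51)
49^16 ≡ 1^2 = 1 (mod 51)
49^32 ≡ 1^2 = 1 (mod 51)
49^64 ≡ 1^2 = 1 (mod 51)
49^128 ≡ 1^2 = 1 (mod 51)
49^256 ≡ 1^2 = 1 (mod 51)
49^310 = 49^256 * 49^32 * 49^16 * 49^4 * 49^2 ≡ 1 * 1 * 1 * 16 * 4 (mod 51).
Accumulate the product:
1 * 1 = 1
1 * 1 = 1
1 * 16 = 16
16 * 4 = 64 ≡ 13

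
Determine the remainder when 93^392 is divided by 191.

97

By square-and-multiply:
392 in binary is 110001000, i.e. 392 = 256 + 128 + 8.
93^1 ≡ 93 (mod 191)
93^2 ≡ 93^2 = 8649 ≡ 54 (mod 191)
93^4 ≡ 54^2 = 2916 ≡ 51 (mod 191)
93^8 ≡ 51^2 = 2601 ≡ 118 (mod 191)
93^16 ≡ 118^2 = 13924 ≡ 172 (mod 191)
93^32 ≡ 172^2 = 29584 ≡ 170 (mod 191)
93^64 ≡ 170^2 = 28900 ≡ 59 (mod 191)
93^128 ≡ 59^2 = 3481 ≡ 43 (mod 191)
93^256 ≡ 43^2 = 1849 ≡ 130 (mod 191)
93^392 = 93^256 × 93^128 × 93^8 ≡ 130 × 43 × 118 (mod 191).
Accumulate the product:
130 × 43 = 5590 ≡ 51
51 × 118 = 6018 ≡ 97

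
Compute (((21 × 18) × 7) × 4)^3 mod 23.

21 × 18 = 378 ≡ 10 (mod 23)
10 × 7 = 70 ≡ 1 (mod 23)
1 × 4 = 4
(4)^3 ≡ 18 (mod 23)

18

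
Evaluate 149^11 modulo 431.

Using repeated squaring:
149^1 ≡ 149 (mod 431)
149^2 ≡ 149^2 = 22201 ≡ 220 (mod 431)
149^4 ≡ 220^2 = 48400 ≡ 128 (mod 431)
149^8 ≡ 128^2 = 16384 ≡ 6 (mod 431)
149^11 = 149^8 * 149^2 * 149^1 ≡ 6 * 220 * 149 (mod 431).
Accumulate the product:
6 * 220 = 1320 ≡ 27
27 * 149 = 4023 ≡ 144

144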